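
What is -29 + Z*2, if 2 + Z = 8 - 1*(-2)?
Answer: -13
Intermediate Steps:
Z = 8 (Z = -2 + (8 - 1*(-2)) = -2 + (8 + 2) = -2 + 10 = 8)
-29 + Z*2 = -29 + 8*2 = -29 + 16 = -13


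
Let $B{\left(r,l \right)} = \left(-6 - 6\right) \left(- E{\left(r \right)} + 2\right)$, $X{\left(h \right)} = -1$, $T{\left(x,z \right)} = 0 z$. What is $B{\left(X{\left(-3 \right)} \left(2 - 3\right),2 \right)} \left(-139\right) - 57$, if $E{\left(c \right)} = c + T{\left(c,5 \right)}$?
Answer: $1611$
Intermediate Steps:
$T{\left(x,z \right)} = 0$
$E{\left(c \right)} = c$ ($E{\left(c \right)} = c + 0 = c$)
$B{\left(r,l \right)} = -24 + 12 r$ ($B{\left(r,l \right)} = \left(-6 - 6\right) \left(- r + 2\right) = - 12 \left(2 - r\right) = -24 + 12 r$)
$B{\left(X{\left(-3 \right)} \left(2 - 3\right),2 \right)} \left(-139\right) - 57 = \left(-24 + 12 \left(- (2 - 3)\right)\right) \left(-139\right) - 57 = \left(-24 + 12 \left(\left(-1\right) \left(-1\right)\right)\right) \left(-139\right) - 57 = \left(-24 + 12 \cdot 1\right) \left(-139\right) - 57 = \left(-24 + 12\right) \left(-139\right) - 57 = \left(-12\right) \left(-139\right) - 57 = 1668 - 57 = 1611$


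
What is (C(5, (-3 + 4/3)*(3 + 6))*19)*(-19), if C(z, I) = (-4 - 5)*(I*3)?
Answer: -146205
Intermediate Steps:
C(z, I) = -27*I
(C(5, (-3 + 4/3)*(3 + 6))*19)*(-19) = (-27*(-3 + 4/3)*(3 + 6)*19)*(-19) = (-27*(-3 + 4*(⅓))*9*19)*(-19) = (-27*(-3 + 4/3)*9*19)*(-19) = (-(-45)*9*19)*(-19) = (-27*(-15)*19)*(-19) = (405*19)*(-19) = 7695*(-19) = -146205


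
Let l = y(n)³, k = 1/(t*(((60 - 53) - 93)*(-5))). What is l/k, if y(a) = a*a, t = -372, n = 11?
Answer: -283378897560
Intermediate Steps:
k = -1/159960 (k = 1/(-372*((60 - 53) - 93)*(-5)) = 1/(-372*(7 - 93)*(-5)) = 1/(-(-31992)*(-5)) = 1/(-372*430) = 1/(-159960) = -1/159960 ≈ -6.2516e-6)
y(a) = a²
l = 1771561 (l = (11²)³ = 121³ = 1771561)
l/k = 1771561/(-1/159960) = 1771561*(-159960) = -283378897560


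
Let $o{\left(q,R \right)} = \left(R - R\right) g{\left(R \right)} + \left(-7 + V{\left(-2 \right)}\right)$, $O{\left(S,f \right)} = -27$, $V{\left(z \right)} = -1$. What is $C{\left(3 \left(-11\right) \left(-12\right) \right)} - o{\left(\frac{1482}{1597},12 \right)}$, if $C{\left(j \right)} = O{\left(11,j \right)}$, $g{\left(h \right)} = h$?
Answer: $-19$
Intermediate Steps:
$C{\left(j \right)} = -27$
$o{\left(q,R \right)} = -8$ ($o{\left(q,R \right)} = \left(R - R\right) R - 8 = 0 R - 8 = 0 - 8 = -8$)
$C{\left(3 \left(-11\right) \left(-12\right) \right)} - o{\left(\frac{1482}{1597},12 \right)} = -27 - -8 = -27 + 8 = -19$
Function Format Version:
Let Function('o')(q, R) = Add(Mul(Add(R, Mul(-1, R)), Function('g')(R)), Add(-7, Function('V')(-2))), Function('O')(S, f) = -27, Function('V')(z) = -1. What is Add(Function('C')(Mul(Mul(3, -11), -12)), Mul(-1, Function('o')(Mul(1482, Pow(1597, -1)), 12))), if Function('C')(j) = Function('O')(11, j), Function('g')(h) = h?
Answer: -19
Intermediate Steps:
Function('C')(j) = -27
Function('o')(q, R) = -8 (Function('o')(q, R) = Add(Mul(Add(R, Mul(-1, R)), R), Add(-7, -1)) = Add(Mul(0, R), -8) = Add(0, -8) = -8)
Add(Function('C')(Mul(Mul(3, -11), -12)), Mul(-1, Function('o')(Mul(1482, Pow(1597, -1)), 12))) = Add(-27, Mul(-1, -8)) = Add(-27, 8) = -19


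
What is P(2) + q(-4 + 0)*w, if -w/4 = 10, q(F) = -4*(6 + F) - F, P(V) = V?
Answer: 162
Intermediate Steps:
q(F) = -24 - 5*F (q(F) = (-24 - 4*F) - F = -24 - 5*F)
w = -40 (w = -4*10 = -40)
P(2) + q(-4 + 0)*w = 2 + (-24 - 5*(-4 + 0))*(-40) = 2 + (-24 - 5*(-4))*(-40) = 2 + (-24 + 20)*(-40) = 2 - 4*(-40) = 2 + 160 = 162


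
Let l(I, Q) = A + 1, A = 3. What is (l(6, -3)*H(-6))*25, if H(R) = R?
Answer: -600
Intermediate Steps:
l(I, Q) = 4 (l(I, Q) = 3 + 1 = 4)
(l(6, -3)*H(-6))*25 = (4*(-6))*25 = -24*25 = -600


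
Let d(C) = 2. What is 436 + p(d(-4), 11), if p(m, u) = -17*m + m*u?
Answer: 424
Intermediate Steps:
436 + p(d(-4), 11) = 436 + 2*(-17 + 11) = 436 + 2*(-6) = 436 - 12 = 424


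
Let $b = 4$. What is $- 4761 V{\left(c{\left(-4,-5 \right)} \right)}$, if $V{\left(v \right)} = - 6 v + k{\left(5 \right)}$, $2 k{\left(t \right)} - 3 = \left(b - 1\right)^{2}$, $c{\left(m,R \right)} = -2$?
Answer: $-85698$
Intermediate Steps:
$k{\left(t \right)} = 6$ ($k{\left(t \right)} = \frac{3}{2} + \frac{\left(4 - 1\right)^{2}}{2} = \frac{3}{2} + \frac{3^{2}}{2} = \frac{3}{2} + \frac{1}{2} \cdot 9 = \frac{3}{2} + \frac{9}{2} = 6$)
$V{\left(v \right)} = 6 - 6 v$ ($V{\left(v \right)} = - 6 v + 6 = 6 - 6 v$)
$- 4761 V{\left(c{\left(-4,-5 \right)} \right)} = - 4761 \left(6 - -12\right) = - 4761 \left(6 + 12\right) = \left(-4761\right) 18 = -85698$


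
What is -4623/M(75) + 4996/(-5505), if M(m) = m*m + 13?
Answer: -53617063/31037190 ≈ -1.7275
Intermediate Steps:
M(m) = 13 + m**2 (M(m) = m**2 + 13 = 13 + m**2)
-4623/M(75) + 4996/(-5505) = -4623/(13 + 75**2) + 4996/(-5505) = -4623/(13 + 5625) + 4996*(-1/5505) = -4623/5638 - 4996/5505 = -53617063/31037190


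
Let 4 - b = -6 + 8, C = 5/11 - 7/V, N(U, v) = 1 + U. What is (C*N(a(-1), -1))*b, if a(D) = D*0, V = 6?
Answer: -47/33 ≈ -1.4242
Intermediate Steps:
a(D) = 0
C = -47/66 (C = 5/11 - 7/6 = -47/66 ≈ -0.71212)
b = 2 (b = 4 - (-6 + 8) = 4 - 1*2 = 4 - 2 = 2)
(C*N(a(-1), -1))*b = -47*(1 + 0)/66*2 = -47/66*1*2 = -47/66*2 = -47/33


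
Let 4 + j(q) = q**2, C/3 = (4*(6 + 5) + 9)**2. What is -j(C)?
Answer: -71014325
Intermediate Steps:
C = 8427 (C = 3*(4*(6 + 5) + 9)**2 = 3*(4*11 + 9)**2 = 3*(44 + 9)**2 = 3*53**2 = 3*2809 = 8427)
j(q) = -4 + q**2
-j(C) = -(-4 + 8427**2) = -(-4 + 71014329) = -1*71014325 = -71014325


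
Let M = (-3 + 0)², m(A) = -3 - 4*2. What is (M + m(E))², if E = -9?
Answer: 4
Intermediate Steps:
m(A) = -11 (m(A) = -3 - 8 = -11)
M = 9 (M = (-3)² = 9)
(M + m(E))² = (9 - 11)² = (-2)² = 4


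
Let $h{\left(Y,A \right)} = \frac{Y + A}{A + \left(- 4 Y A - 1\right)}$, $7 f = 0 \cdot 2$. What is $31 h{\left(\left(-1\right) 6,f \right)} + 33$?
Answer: $219$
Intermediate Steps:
$f = 0$ ($f = \frac{0 \cdot 2}{7} = \frac{1}{7} \cdot 0 = 0$)
$h{\left(Y,A \right)} = \frac{A + Y}{-1 + A - 4 A Y}$ ($h{\left(Y,A \right)} = \frac{A + Y}{A - \left(1 + 4 A Y\right)} = \frac{A + Y}{-1 + A - 4 A Y}$)
$31 h{\left(\left(-1\right) 6,f \right)} + 33 = 31 \frac{\left(-1\right) 0 - \left(-1\right) 6}{1 - 0 + 4 \cdot 0 \left(\left(-1\right) 6\right)} + 33 = 31 \frac{0 - -6}{1 + 0 + 4 \cdot 0 \left(-6\right)} + 33 = 31 \frac{0 + 6}{1 + 0 + 0} + 33 = 31 \cdot 1^{-1} \cdot 6 + 33 = 31 \cdot 1 \cdot 6 + 33 = 31 \cdot 6 + 33 = 186 + 33 = 219$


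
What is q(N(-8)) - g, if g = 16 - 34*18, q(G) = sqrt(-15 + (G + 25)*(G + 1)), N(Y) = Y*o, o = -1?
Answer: 596 + sqrt(282) ≈ 612.79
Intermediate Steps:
N(Y) = -Y (N(Y) = Y*(-1) = -Y)
q(G) = sqrt(-15 + (1 + G)*(25 + G)) (q(G) = sqrt(-15 + (25 + G)*(1 + G)) = sqrt(-15 + (1 + G)*(25 + G)))
g = -596 (g = 16 - 612 = -596)
q(N(-8)) - g = sqrt(10 + (-1*(-8))**2 + 26*(-1*(-8))) - 1*(-596) = sqrt(10 + 8**2 + 26*8) + 596 = sqrt(10 + 64 + 208) + 596 = sqrt(282) + 596 = 596 + sqrt(282)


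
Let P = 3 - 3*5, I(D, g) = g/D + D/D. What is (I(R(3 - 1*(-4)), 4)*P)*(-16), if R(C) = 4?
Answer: 384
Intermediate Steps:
I(D, g) = 1 + g/D (I(D, g) = g/D + 1 = 1 + g/D)
P = -12 (P = 3 - 15 = -12)
(I(R(3 - 1*(-4)), 4)*P)*(-16) = (((4 + 4)/4)*(-12))*(-16) = (((1/4)*8)*(-12))*(-16) = (2*(-12))*(-16) = -24*(-16) = 384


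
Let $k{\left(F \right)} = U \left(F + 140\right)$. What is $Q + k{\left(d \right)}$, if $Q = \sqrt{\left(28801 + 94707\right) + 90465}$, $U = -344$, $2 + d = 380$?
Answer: $-178192 + \sqrt{213973} \approx -1.7773 \cdot 10^{5}$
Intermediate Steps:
$d = 378$ ($d = -2 + 380 = 378$)
$k{\left(F \right)} = -48160 - 344 F$ ($k{\left(F \right)} = - 344 \left(F + 140\right) = - 344 \left(140 + F\right) = -48160 - 344 F$)
$Q = \sqrt{213973}$ ($Q = \sqrt{123508 + 90465} = \sqrt{213973} \approx 462.57$)
$Q + k{\left(d \right)} = \sqrt{213973} - 178192 = -178192 + \sqrt{213973}$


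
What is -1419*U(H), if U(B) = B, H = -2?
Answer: 2838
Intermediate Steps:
-1419*U(H) = -1419*(-2) = 2838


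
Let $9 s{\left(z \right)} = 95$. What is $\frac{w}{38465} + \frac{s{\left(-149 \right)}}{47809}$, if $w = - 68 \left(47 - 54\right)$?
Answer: $\frac{29781133}{2364394095} \approx 0.012596$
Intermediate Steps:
$w = 476$ ($w = \left(-68\right) \left(-7\right) = 476$)
$s{\left(z \right)} = \frac{95}{9}$ ($s{\left(z \right)} = \frac{1}{9} \cdot 95 = \frac{95}{9}$)
$\frac{w}{38465} + \frac{s{\left(-149 \right)}}{47809} = \frac{476}{38465} + \frac{95}{9 \cdot 47809} = 476 \cdot \frac{1}{38465} + \frac{95}{9} \cdot \frac{1}{47809} = \frac{68}{5495} + \frac{95}{430281} = \frac{29781133}{2364394095}$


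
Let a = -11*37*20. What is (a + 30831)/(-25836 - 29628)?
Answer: -22691/55464 ≈ -0.40911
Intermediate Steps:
a = -8140 (a = -407*20 = -8140)
(a + 30831)/(-25836 - 29628) = (-8140 + 30831)/(-25836 - 29628) = 22691/(-55464) = 22691*(-1/55464) = -22691/55464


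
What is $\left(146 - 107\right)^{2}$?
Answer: $1521$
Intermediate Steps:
$\left(146 - 107\right)^{2} = 39^{2} = 1521$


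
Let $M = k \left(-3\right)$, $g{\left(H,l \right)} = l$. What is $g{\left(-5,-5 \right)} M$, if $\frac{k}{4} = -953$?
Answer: $-57180$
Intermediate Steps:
$k = -3812$ ($k = 4 \left(-953\right) = -3812$)
$M = 11436$ ($M = \left(-3812\right) \left(-3\right) = 11436$)
$g{\left(-5,-5 \right)} M = \left(-5\right) 11436 = -57180$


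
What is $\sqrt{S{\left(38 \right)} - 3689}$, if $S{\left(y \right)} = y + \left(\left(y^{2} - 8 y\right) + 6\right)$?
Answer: $i \sqrt{2505} \approx 50.05 i$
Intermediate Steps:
$S{\left(y \right)} = 6 + y^{2} - 7 y$ ($S{\left(y \right)} = y + \left(6 + y^{2} - 8 y\right) = 6 + y^{2} - 7 y$)
$\sqrt{S{\left(38 \right)} - 3689} = \sqrt{\left(6 + 38^{2} - 266\right) - 3689} = \sqrt{\left(6 + 1444 - 266\right) - 3689} = \sqrt{1184 - 3689} = \sqrt{-2505} = i \sqrt{2505}$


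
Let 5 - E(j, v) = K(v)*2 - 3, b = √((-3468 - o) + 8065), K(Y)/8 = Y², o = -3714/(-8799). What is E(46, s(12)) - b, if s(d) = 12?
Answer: -2296 - √39542010879/2933 ≈ -2363.8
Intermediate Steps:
o = 1238/2933 (o = -3714*(-1/8799) = 1238/2933 ≈ 0.42209)
K(Y) = 8*Y²
b = √39542010879/2933 (b = √((-3468 - 1*1238/2933) + 8065) = √((-3468 - 1238/2933) + 8065) = √(-10172882/2933 + 8065) = √(13481763/2933) = √39542010879/2933 ≈ 67.798)
E(j, v) = 8 - 16*v² (E(j, v) = 5 - ((8*v²)*2 - 3) = 5 - (16*v² - 3) = 5 - (-3 + 16*v²) = 5 + (3 - 16*v²) = 8 - 16*v²)
E(46, s(12)) - b = (8 - 16*12²) - √39542010879/2933 = (8 - 16*144) - √39542010879/2933 = (8 - 2304) - √39542010879/2933 = -2296 - √39542010879/2933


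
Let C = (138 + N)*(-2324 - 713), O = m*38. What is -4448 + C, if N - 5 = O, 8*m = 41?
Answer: -4120779/4 ≈ -1.0302e+6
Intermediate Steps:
m = 41/8 (m = (1/8)*41 = 41/8 ≈ 5.1250)
O = 779/4 (O = (41/8)*38 = 779/4 ≈ 194.75)
N = 799/4 (N = 5 + 779/4 = 799/4 ≈ 199.75)
C = -4102987/4 (C = (138 + 799/4)*(-2324 - 713) = (1351/4)*(-3037) = -4102987/4 ≈ -1.0257e+6)
-4448 + C = -4448 - 4102987/4 = -4120779/4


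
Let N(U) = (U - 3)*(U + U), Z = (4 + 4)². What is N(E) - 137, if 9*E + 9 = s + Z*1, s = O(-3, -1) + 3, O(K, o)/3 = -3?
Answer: -8941/81 ≈ -110.38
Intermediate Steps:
O(K, o) = -9 (O(K, o) = 3*(-3) = -9)
Z = 64 (Z = 8² = 64)
s = -6 (s = -9 + 3 = -6)
E = 49/9 (E = -1 + (-6 + 64*1)/9 = -1 + (-6 + 64)/9 = -1 + (⅑)*58 = -1 + 58/9 = 49/9 ≈ 5.4444)
N(U) = 2*U*(-3 + U) (N(U) = (-3 + U)*(2*U) = 2*U*(-3 + U))
N(E) - 137 = 2*(49/9)*(-3 + 49/9) - 137 = 2*(49/9)*(22/9) - 137 = 2156/81 - 137 = -8941/81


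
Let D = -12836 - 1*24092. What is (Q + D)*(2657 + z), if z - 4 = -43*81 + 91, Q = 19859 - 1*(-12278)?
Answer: 3502221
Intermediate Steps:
D = -36928 (D = -12836 - 24092 = -36928)
Q = 32137 (Q = 19859 + 12278 = 32137)
z = -3388 (z = 4 + (-43*81 + 91) = 4 + (-3483 + 91) = 4 - 3392 = -3388)
(Q + D)*(2657 + z) = (32137 - 36928)*(2657 - 3388) = -4791*(-731) = 3502221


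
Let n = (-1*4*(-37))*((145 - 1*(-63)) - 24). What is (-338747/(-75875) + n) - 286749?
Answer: -19690513628/75875 ≈ -2.5951e+5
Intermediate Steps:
n = 27232 (n = (-4*(-37))*((145 + 63) - 24) = 148*(208 - 24) = 148*184 = 27232)
(-338747/(-75875) + n) - 286749 = (-338747/(-75875) + 27232) - 286749 = (-338747*(-1/75875) + 27232) - 286749 = (338747/75875 + 27232) - 286749 = 2066566747/75875 - 286749 = -19690513628/75875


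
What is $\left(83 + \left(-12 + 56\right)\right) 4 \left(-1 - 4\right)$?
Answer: $-2540$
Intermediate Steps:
$\left(83 + \left(-12 + 56\right)\right) 4 \left(-1 - 4\right) = \left(83 + 44\right) 4 \left(-5\right) = 127 \left(-20\right) = -2540$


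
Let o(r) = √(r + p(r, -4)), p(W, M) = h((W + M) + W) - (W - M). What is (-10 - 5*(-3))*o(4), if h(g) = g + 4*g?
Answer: 20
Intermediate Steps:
h(g) = 5*g
p(W, M) = 6*M + 9*W (p(W, M) = 5*((W + M) + W) - (W - M) = 5*((M + W) + W) + (M - W) = 5*(M + 2*W) + (M - W) = (5*M + 10*W) + (M - W) = 6*M + 9*W)
o(r) = √(-24 + 10*r) (o(r) = √(r + (6*(-4) + 9*r)) = √(r + (-24 + 9*r)) = √(-24 + 10*r))
(-10 - 5*(-3))*o(4) = (-10 - 5*(-3))*√(-24 + 10*4) = (-10 + 15)*√(-24 + 40) = 5*√16 = 5*4 = 20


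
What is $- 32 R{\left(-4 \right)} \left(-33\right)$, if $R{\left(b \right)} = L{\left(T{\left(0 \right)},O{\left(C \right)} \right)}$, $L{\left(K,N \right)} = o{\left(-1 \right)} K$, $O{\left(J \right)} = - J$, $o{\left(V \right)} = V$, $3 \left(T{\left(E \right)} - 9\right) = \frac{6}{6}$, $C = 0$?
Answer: $-9856$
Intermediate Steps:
$T{\left(E \right)} = \frac{28}{3}$ ($T{\left(E \right)} = 9 + \frac{6 \cdot \frac{1}{6}}{3} = 9 + \frac{1}{3} \cdot 1 = 9 + \frac{1}{3} = \frac{28}{3}$)
$L{\left(K,N \right)} = - K$
$R{\left(b \right)} = - \frac{28}{3}$ ($R{\left(b \right)} = \left(-1\right) \frac{28}{3} = - \frac{28}{3}$)
$- 32 R{\left(-4 \right)} \left(-33\right) = \left(-32\right) \left(- \frac{28}{3}\right) \left(-33\right) = \frac{896}{3} \left(-33\right) = -9856$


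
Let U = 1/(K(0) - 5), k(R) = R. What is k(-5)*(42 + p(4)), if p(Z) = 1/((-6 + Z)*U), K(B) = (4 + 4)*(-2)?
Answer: -525/2 ≈ -262.50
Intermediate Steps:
K(B) = -16 (K(B) = 8*(-2) = -16)
U = -1/21 (U = 1/(-16 - 5) = 1/(-21) = -1/21 ≈ -0.047619)
p(Z) = -21/(-6 + Z) (p(Z) = 1/((-6 + Z)*(-1/21)) = -21/(-6 + Z))
k(-5)*(42 + p(4)) = -5*(42 - 21/(-6 + 4)) = -5*(42 - 21/(-2)) = -5*(42 - 21*(-1/2)) = -5*(42 + 21/2) = -5*105/2 = -525/2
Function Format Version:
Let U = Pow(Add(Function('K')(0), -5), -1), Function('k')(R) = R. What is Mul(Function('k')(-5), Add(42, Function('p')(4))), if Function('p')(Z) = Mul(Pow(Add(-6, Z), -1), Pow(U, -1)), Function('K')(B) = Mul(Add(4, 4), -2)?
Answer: Rational(-525, 2) ≈ -262.50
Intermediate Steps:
Function('K')(B) = -16 (Function('K')(B) = Mul(8, -2) = -16)
U = Rational(-1, 21) (U = Pow(Add(-16, -5), -1) = Pow(-21, -1) = Rational(-1, 21) ≈ -0.047619)
Function('p')(Z) = Mul(-21, Pow(Add(-6, Z), -1)) (Function('p')(Z) = Mul(Pow(Add(-6, Z), -1), Pow(Rational(-1, 21), -1)) = Mul(Pow(Add(-6, Z), -1), -21) = Mul(-21, Pow(Add(-6, Z), -1)))
Mul(Function('k')(-5), Add(42, Function('p')(4))) = Mul(-5, Add(42, Mul(-21, Pow(Add(-6, 4), -1)))) = Mul(-5, Add(42, Mul(-21, Pow(-2, -1)))) = Mul(-5, Add(42, Mul(-21, Rational(-1, 2)))) = Mul(-5, Add(42, Rational(21, 2))) = Mul(-5, Rational(105, 2)) = Rational(-525, 2)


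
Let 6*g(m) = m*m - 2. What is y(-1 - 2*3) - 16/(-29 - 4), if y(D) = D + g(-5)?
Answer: -59/22 ≈ -2.6818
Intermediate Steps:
g(m) = -1/3 + m**2/6 (g(m) = (m*m - 2)/6 = (m**2 - 2)/6 = (-2 + m**2)/6 = -1/3 + m**2/6)
y(D) = 23/6 + D (y(D) = D + (-1/3 + (1/6)*(-5)**2) = D + (-1/3 + (1/6)*25) = D + (-1/3 + 25/6) = D + 23/6 = 23/6 + D)
y(-1 - 2*3) - 16/(-29 - 4) = (23/6 + (-1 - 2*3)) - 16/(-29 - 4) = (23/6 + (-1 - 6)) - 16/(-33) = (23/6 - 7) - 16*(-1/33) = -19/6 + 16/33 = -59/22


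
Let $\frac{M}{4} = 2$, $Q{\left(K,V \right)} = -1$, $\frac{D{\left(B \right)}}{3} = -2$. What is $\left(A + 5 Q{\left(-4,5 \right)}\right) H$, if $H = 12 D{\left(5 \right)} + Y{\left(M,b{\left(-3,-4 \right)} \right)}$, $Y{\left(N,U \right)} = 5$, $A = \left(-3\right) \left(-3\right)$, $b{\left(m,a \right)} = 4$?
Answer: $-268$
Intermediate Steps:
$A = 9$
$D{\left(B \right)} = -6$ ($D{\left(B \right)} = 3 \left(-2\right) = -6$)
$M = 8$ ($M = 4 \cdot 2 = 8$)
$H = -67$ ($H = 12 \left(-6\right) + 5 = -72 + 5 = -67$)
$\left(A + 5 Q{\left(-4,5 \right)}\right) H = \left(9 + 5 \left(-1\right)\right) \left(-67\right) = \left(9 - 5\right) \left(-67\right) = 4 \left(-67\right) = -268$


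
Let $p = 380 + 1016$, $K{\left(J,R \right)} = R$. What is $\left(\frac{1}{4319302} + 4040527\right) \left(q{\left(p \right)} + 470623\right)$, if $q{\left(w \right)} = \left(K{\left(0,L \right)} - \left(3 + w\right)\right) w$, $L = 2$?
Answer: $- \frac{25822166523828664295}{4319302} \approx -5.9783 \cdot 10^{12}$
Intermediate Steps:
$p = 1396$
$q{\left(w \right)} = w \left(-1 - w\right)$ ($q{\left(w \right)} = \left(2 - \left(3 + w\right)\right) w = \left(-1 - w\right) w = w \left(-1 - w\right)$)
$\left(\frac{1}{4319302} + 4040527\right) \left(q{\left(p \right)} + 470623\right) = \left(\frac{1}{4319302} + 4040527\right) \left(\left(-1\right) 1396 \left(1 + 1396\right) + 470623\right) = \left(\frac{1}{4319302} + 4040527\right) \left(\left(-1\right) 1396 \cdot 1397 + 470623\right) = \frac{17452256352155 \left(-1950212 + 470623\right)}{4319302} = \frac{17452256352155}{4319302} \left(-1479589\right) = - \frac{25822166523828664295}{4319302}$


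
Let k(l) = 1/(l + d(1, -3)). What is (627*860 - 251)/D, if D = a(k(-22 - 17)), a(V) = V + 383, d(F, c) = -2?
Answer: 22097729/15702 ≈ 1407.3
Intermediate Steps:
k(l) = 1/(-2 + l) (k(l) = 1/(l - 2) = 1/(-2 + l))
a(V) = 383 + V
D = 15702/41 (D = 383 + 1/(-2 + (-22 - 17)) = 383 + 1/(-2 - 39) = 383 + 1/(-41) = 383 - 1/41 = 15702/41 ≈ 382.98)
(627*860 - 251)/D = (627*860 - 251)/(15702/41) = (539220 - 251)*(41/15702) = 538969*(41/15702) = 22097729/15702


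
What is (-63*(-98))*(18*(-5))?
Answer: -555660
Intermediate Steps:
(-63*(-98))*(18*(-5)) = 6174*(-90) = -555660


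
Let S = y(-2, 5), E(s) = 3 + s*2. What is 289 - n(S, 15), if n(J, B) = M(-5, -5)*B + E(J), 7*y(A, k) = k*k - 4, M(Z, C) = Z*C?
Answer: -95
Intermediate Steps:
M(Z, C) = C*Z
y(A, k) = -4/7 + k**2/7 (y(A, k) = (k*k - 4)/7 = (k**2 - 4)/7 = (-4 + k**2)/7 = -4/7 + k**2/7)
E(s) = 3 + 2*s
S = 3 (S = -4/7 + (1/7)*5**2 = -4/7 + (1/7)*25 = -4/7 + 25/7 = 3)
n(J, B) = 3 + 2*J + 25*B (n(J, B) = (-5*(-5))*B + (3 + 2*J) = 25*B + (3 + 2*J) = 3 + 2*J + 25*B)
289 - n(S, 15) = 289 - (3 + 2*3 + 25*15) = 289 - (3 + 6 + 375) = 289 - 1*384 = 289 - 384 = -95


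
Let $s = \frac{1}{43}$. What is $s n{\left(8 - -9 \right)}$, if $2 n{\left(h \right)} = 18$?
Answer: $\frac{9}{43} \approx 0.2093$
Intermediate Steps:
$n{\left(h \right)} = 9$ ($n{\left(h \right)} = \frac{1}{2} \cdot 18 = 9$)
$s = \frac{1}{43} \approx 0.023256$
$s n{\left(8 - -9 \right)} = \frac{1}{43} \cdot 9 = \frac{9}{43}$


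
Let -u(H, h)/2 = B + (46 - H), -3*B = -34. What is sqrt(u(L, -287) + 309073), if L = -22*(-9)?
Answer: sqrt(2784189)/3 ≈ 556.20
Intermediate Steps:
B = 34/3 (B = -1/3*(-34) = 34/3 ≈ 11.333)
L = 198
u(H, h) = -344/3 + 2*H (u(H, h) = -2*(34/3 + (46 - H)) = -2*(172/3 - H) = -344/3 + 2*H)
sqrt(u(L, -287) + 309073) = sqrt((-344/3 + 2*198) + 309073) = sqrt((-344/3 + 396) + 309073) = sqrt(844/3 + 309073) = sqrt(928063/3) = sqrt(2784189)/3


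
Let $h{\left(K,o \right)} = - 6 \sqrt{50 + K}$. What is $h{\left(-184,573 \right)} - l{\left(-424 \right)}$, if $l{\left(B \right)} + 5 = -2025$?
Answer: $2030 - 6 i \sqrt{134} \approx 2030.0 - 69.455 i$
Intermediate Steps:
$l{\left(B \right)} = -2030$ ($l{\left(B \right)} = -5 - 2025 = -2030$)
$h{\left(-184,573 \right)} - l{\left(-424 \right)} = - 6 \sqrt{50 - 184} - -2030 = - 6 \sqrt{-134} + 2030 = - 6 i \sqrt{134} + 2030 = 2030 - 6 i \sqrt{134}$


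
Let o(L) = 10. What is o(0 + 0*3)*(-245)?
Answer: -2450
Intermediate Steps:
o(0 + 0*3)*(-245) = 10*(-245) = -2450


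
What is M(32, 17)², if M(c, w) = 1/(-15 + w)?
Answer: ¼ ≈ 0.25000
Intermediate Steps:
M(32, 17)² = (1/(-15 + 17))² = (1/2)² = (½)² = ¼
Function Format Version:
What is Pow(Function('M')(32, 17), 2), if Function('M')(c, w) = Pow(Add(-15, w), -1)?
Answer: Rational(1, 4) ≈ 0.25000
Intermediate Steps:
Pow(Function('M')(32, 17), 2) = Pow(Pow(Add(-15, 17), -1), 2) = Pow(Pow(2, -1), 2) = Pow(Rational(1, 2), 2) = Rational(1, 4)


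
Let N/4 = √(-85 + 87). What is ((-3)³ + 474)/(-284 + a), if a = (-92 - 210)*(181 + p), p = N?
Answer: -12280431/1508072194 + 134994*√2/754036097 ≈ -0.0078899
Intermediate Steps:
N = 4*√2 (N = 4*√(-85 + 87) = 4*√2 ≈ 5.6569)
p = 4*√2 ≈ 5.6569
a = -54662 - 1208*√2 (a = (-92 - 210)*(181 + 4*√2) = -302*(181 + 4*√2) = -54662 - 1208*√2 ≈ -56370.)
((-3)³ + 474)/(-284 + a) = ((-3)³ + 474)/(-284 + (-54662 - 1208*√2)) = (-27 + 474)/(-54946 - 1208*√2) = 447/(-54946 - 1208*√2)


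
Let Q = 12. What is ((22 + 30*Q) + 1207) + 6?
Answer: 1595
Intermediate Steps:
((22 + 30*Q) + 1207) + 6 = ((22 + 30*12) + 1207) + 6 = ((22 + 360) + 1207) + 6 = (382 + 1207) + 6 = 1589 + 6 = 1595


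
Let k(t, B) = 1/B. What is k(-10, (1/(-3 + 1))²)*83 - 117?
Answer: 215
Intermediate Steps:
k(-10, (1/(-3 + 1))²)*83 - 117 = 83/(1/(-3 + 1))² - 117 = 83/(1/(-2))² - 117 = 83/(-½)² - 117 = 83/(¼) - 117 = 4*83 - 117 = 332 - 117 = 215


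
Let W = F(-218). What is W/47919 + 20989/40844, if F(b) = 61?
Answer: 1008263375/1957203636 ≈ 0.51515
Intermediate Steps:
W = 61
W/47919 + 20989/40844 = 61/47919 + 20989/40844 = 1008263375/1957203636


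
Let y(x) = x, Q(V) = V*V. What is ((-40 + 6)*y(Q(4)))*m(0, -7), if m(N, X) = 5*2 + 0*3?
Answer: -5440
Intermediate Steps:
Q(V) = V**2
m(N, X) = 10 (m(N, X) = 10 + 0 = 10)
((-40 + 6)*y(Q(4)))*m(0, -7) = ((-40 + 6)*4**2)*10 = -34*16*10 = -544*10 = -5440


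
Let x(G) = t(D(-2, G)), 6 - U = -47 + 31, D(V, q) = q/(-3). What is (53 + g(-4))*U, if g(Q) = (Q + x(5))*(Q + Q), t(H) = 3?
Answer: 1342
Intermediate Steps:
D(V, q) = -q/3 (D(V, q) = q*(-⅓) = -q/3)
U = 22 (U = 6 - (-47 + 31) = 6 - 1*(-16) = 6 + 16 = 22)
x(G) = 3
g(Q) = 2*Q*(3 + Q) (g(Q) = (Q + 3)*(Q + Q) = (3 + Q)*(2*Q) = 2*Q*(3 + Q))
(53 + g(-4))*U = (53 + 2*(-4)*(3 - 4))*22 = (53 + 2*(-4)*(-1))*22 = (53 + 8)*22 = 61*22 = 1342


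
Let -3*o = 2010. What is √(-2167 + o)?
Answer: I*√2837 ≈ 53.263*I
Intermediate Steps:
o = -670 (o = -⅓*2010 = -670)
√(-2167 + o) = √(-2167 - 670) = √(-2837) = I*√2837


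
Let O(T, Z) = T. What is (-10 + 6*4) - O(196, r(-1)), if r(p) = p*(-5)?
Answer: -182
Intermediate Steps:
r(p) = -5*p
(-10 + 6*4) - O(196, r(-1)) = (-10 + 6*4) - 1*196 = (-10 + 24) - 196 = 14 - 196 = -182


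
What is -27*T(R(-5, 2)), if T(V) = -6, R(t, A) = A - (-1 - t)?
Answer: 162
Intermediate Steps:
R(t, A) = 1 + A + t (R(t, A) = A + (1 + t) = 1 + A + t)
-27*T(R(-5, 2)) = -27*(-6) = 162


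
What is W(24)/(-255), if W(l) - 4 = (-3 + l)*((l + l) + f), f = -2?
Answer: -194/51 ≈ -3.8039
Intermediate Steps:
W(l) = 4 + (-3 + l)*(-2 + 2*l) (W(l) = 4 + (-3 + l)*((l + l) - 2) = 4 + (-3 + l)*(2*l - 2) = 4 + (-3 + l)*(-2 + 2*l))
W(24)/(-255) = (10 - 8*24 + 2*24²)/(-255) = (10 - 192 + 2*576)*(-1/255) = (10 - 192 + 1152)*(-1/255) = 970*(-1/255) = -194/51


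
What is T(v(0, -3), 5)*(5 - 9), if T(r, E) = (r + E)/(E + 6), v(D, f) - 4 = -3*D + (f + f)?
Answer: -12/11 ≈ -1.0909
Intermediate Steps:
v(D, f) = 4 - 3*D + 2*f (v(D, f) = 4 + (-3*D + (f + f)) = 4 + (-3*D + 2*f) = 4 - 3*D + 2*f)
T(r, E) = (E + r)/(6 + E)
T(v(0, -3), 5)*(5 - 9) = ((5 + (4 - 3*0 + 2*(-3)))/(6 + 5))*(5 - 9) = ((5 + (4 + 0 - 6))/11)*(-4) = ((5 - 2)/11)*(-4) = ((1/11)*3)*(-4) = (3/11)*(-4) = -12/11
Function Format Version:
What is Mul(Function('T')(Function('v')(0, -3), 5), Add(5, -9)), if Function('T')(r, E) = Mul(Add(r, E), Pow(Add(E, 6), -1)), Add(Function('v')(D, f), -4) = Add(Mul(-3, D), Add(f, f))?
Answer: Rational(-12, 11) ≈ -1.0909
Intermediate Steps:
Function('v')(D, f) = Add(4, Mul(-3, D), Mul(2, f)) (Function('v')(D, f) = Add(4, Add(Mul(-3, D), Add(f, f))) = Add(4, Add(Mul(-3, D), Mul(2, f))) = Add(4, Mul(-3, D), Mul(2, f)))
Function('T')(r, E) = Mul(Pow(Add(6, E), -1), Add(E, r)) (Function('T')(r, E) = Mul(Add(E, r), Pow(Add(6, E), -1)) = Mul(Pow(Add(6, E), -1), Add(E, r)))
Mul(Function('T')(Function('v')(0, -3), 5), Add(5, -9)) = Mul(Mul(Pow(Add(6, 5), -1), Add(5, Add(4, Mul(-3, 0), Mul(2, -3)))), Add(5, -9)) = Mul(Mul(Pow(11, -1), Add(5, Add(4, 0, -6))), -4) = Mul(Mul(Rational(1, 11), Add(5, -2)), -4) = Mul(Mul(Rational(1, 11), 3), -4) = Mul(Rational(3, 11), -4) = Rational(-12, 11)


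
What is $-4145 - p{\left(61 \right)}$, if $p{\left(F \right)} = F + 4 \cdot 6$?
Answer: $-4230$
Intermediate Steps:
$p{\left(F \right)} = 24 + F$ ($p{\left(F \right)} = F + 24 = 24 + F$)
$-4145 - p{\left(61 \right)} = -4145 - \left(24 + 61\right) = -4145 - 85 = -4230$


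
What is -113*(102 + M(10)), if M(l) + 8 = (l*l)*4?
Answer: -55822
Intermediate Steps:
M(l) = -8 + 4*l² (M(l) = -8 + (l*l)*4 = -8 + l²*4 = -8 + 4*l²)
-113*(102 + M(10)) = -113*(102 + (-8 + 4*10²)) = -113*(102 + (-8 + 4*100)) = -113*(102 + (-8 + 400)) = -113*(102 + 392) = -113*494 = -55822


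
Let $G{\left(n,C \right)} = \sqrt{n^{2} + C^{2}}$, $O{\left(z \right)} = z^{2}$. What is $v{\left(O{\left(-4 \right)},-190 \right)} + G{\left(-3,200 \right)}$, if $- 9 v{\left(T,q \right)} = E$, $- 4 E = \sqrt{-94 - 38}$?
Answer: $\sqrt{40009} + \frac{i \sqrt{33}}{18} \approx 200.02 + 0.31914 i$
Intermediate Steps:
$E = - \frac{i \sqrt{33}}{2}$ ($E = - \frac{\sqrt{-94 - 38}}{4} = - \frac{\sqrt{-132}}{4} = - \frac{2 i \sqrt{33}}{4} = - \frac{i \sqrt{33}}{2} \approx - 2.8723 i$)
$v{\left(T,q \right)} = \frac{i \sqrt{33}}{18}$ ($v{\left(T,q \right)} = - \frac{\left(- \frac{1}{2}\right) i \sqrt{33}}{9} = \frac{i \sqrt{33}}{18}$)
$G{\left(n,C \right)} = \sqrt{C^{2} + n^{2}}$
$v{\left(O{\left(-4 \right)},-190 \right)} + G{\left(-3,200 \right)} = \frac{i \sqrt{33}}{18} + \sqrt{200^{2} + \left(-3\right)^{2}} = \frac{i \sqrt{33}}{18} + \sqrt{40000 + 9} = \frac{i \sqrt{33}}{18} + \sqrt{40009} = \sqrt{40009} + \frac{i \sqrt{33}}{18}$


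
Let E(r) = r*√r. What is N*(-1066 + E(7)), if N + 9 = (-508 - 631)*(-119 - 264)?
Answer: -465019048 + 3053596*√7 ≈ -4.5694e+8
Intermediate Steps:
N = 436228 (N = -9 + (-508 - 631)*(-119 - 264) = -9 - 1139*(-383) = -9 + 436237 = 436228)
E(r) = r^(3/2)
N*(-1066 + E(7)) = 436228*(-1066 + 7^(3/2)) = 436228*(-1066 + 7*√7) = -465019048 + 3053596*√7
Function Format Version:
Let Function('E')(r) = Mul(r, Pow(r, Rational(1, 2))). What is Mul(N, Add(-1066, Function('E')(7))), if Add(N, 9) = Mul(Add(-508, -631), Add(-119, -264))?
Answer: Add(-465019048, Mul(3053596, Pow(7, Rational(1, 2)))) ≈ -4.5694e+8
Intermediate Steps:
N = 436228 (N = Add(-9, Mul(Add(-508, -631), Add(-119, -264))) = Add(-9, Mul(-1139, -383)) = Add(-9, 436237) = 436228)
Function('E')(r) = Pow(r, Rational(3, 2))
Mul(N, Add(-1066, Function('E')(7))) = Mul(436228, Add(-1066, Pow(7, Rational(3, 2)))) = Mul(436228, Add(-1066, Mul(7, Pow(7, Rational(1, 2))))) = Add(-465019048, Mul(3053596, Pow(7, Rational(1, 2))))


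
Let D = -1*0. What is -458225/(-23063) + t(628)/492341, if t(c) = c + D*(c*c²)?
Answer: 225617438289/11354860483 ≈ 19.870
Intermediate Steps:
D = 0
t(c) = c (t(c) = c + 0*(c*c²) = c + 0*c³ = c + 0 = c)
-458225/(-23063) + t(628)/492341 = -458225/(-23063) + 628/492341 = -458225*(-1/23063) + 628*(1/492341) = 458225/23063 + 628/492341 = 225617438289/11354860483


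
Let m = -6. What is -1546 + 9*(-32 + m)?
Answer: -1888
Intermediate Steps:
-1546 + 9*(-32 + m) = -1546 + 9*(-32 - 6) = -1546 + 9*(-38) = -1546 - 342 = -1888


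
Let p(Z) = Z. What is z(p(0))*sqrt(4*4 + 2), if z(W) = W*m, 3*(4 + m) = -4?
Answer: 0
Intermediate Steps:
m = -16/3 (m = -4 + (1/3)*(-4) = -4 - 4/3 = -16/3 ≈ -5.3333)
z(W) = -16*W/3 (z(W) = W*(-16/3) = -16*W/3)
z(p(0))*sqrt(4*4 + 2) = (-16/3*0)*sqrt(4*4 + 2) = 0*sqrt(16 + 2) = 0*sqrt(18) = 0*(3*sqrt(2)) = 0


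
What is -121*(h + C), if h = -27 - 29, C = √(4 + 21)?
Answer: 6171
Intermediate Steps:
C = 5 (C = √25 = 5)
h = -56
-121*(h + C) = -121*(-56 + 5) = -121*(-51) = 6171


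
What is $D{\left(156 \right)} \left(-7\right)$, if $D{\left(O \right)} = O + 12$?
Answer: $-1176$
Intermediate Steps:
$D{\left(O \right)} = 12 + O$
$D{\left(156 \right)} \left(-7\right) = \left(12 + 156\right) \left(-7\right) = 168 \left(-7\right) = -1176$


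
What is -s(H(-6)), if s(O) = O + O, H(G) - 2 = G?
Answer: 8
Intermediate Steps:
H(G) = 2 + G
s(O) = 2*O
-s(H(-6)) = -2*(2 - 6) = -2*(-4) = -1*(-8) = 8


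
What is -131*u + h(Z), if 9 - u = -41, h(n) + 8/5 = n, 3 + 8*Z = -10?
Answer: -262129/40 ≈ -6553.2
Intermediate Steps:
Z = -13/8 (Z = -3/8 + (1/8)*(-10) = -3/8 - 5/4 = -13/8 ≈ -1.6250)
h(n) = -8/5 + n
u = 50 (u = 9 - 1*(-41) = 9 + 41 = 50)
-131*u + h(Z) = -131*50 + (-8/5 - 13/8) = -6550 - 129/40 = -262129/40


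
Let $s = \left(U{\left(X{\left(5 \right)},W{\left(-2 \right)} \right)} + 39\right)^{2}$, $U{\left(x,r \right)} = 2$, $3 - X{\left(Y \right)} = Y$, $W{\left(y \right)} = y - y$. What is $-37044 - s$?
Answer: $-38725$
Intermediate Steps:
$W{\left(y \right)} = 0$
$X{\left(Y \right)} = 3 - Y$
$s = 1681$ ($s = \left(2 + 39\right)^{2} = 41^{2} = 1681$)
$-37044 - s = -37044 - 1681 = -38725$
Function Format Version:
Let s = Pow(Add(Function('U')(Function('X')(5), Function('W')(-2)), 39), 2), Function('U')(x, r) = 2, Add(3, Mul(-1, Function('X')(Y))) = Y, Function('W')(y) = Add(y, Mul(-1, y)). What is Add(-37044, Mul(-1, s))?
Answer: -38725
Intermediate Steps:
Function('W')(y) = 0
Function('X')(Y) = Add(3, Mul(-1, Y))
s = 1681 (s = Pow(Add(2, 39), 2) = Pow(41, 2) = 1681)
Add(-37044, Mul(-1, s)) = Add(-37044, Mul(-1, 1681)) = Add(-37044, -1681) = -38725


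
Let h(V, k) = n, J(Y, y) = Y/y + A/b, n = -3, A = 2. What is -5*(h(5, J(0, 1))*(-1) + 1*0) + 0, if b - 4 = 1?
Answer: -15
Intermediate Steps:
b = 5 (b = 4 + 1 = 5)
J(Y, y) = ⅖ + Y/y (J(Y, y) = Y/y + 2/5 = Y/y + 2*(⅕) = Y/y + ⅖ = ⅖ + Y/y)
h(V, k) = -3
-5*(h(5, J(0, 1))*(-1) + 1*0) + 0 = -5*(-3*(-1) + 1*0) + 0 = -5*(3 + 0) + 0 = -5*3 + 0 = -15 + 0 = -15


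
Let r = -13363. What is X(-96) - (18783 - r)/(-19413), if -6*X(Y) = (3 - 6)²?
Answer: 6053/38826 ≈ 0.15590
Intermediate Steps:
X(Y) = -3/2 (X(Y) = -(3 - 6)²/6 = -⅙*(-3)² = -⅙*9 = -3/2)
X(-96) - (18783 - r)/(-19413) = -3/2 - (18783 - 1*(-13363))/(-19413) = -3/2 - (18783 + 13363)*(-1)/19413 = -3/2 - 32146*(-1)/19413 = -3/2 - 1*(-32146/19413) = -3/2 + 32146/19413 = 6053/38826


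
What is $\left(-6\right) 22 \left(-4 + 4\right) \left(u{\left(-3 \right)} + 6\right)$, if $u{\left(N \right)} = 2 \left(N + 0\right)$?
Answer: $0$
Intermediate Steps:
$u{\left(N \right)} = 2 N$
$\left(-6\right) 22 \left(-4 + 4\right) \left(u{\left(-3 \right)} + 6\right) = \left(-6\right) 22 \left(-4 + 4\right) \left(2 \left(-3\right) + 6\right) = - 132 \cdot 0 \left(-6 + 6\right) = - 132 \cdot 0 \cdot 0 = \left(-132\right) 0 = 0$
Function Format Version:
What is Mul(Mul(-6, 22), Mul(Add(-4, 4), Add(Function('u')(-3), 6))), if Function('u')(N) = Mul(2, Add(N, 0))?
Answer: 0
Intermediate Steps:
Function('u')(N) = Mul(2, N)
Mul(Mul(-6, 22), Mul(Add(-4, 4), Add(Function('u')(-3), 6))) = Mul(Mul(-6, 22), Mul(Add(-4, 4), Add(Mul(2, -3), 6))) = Mul(-132, Mul(0, Add(-6, 6))) = Mul(-132, Mul(0, 0)) = Mul(-132, 0) = 0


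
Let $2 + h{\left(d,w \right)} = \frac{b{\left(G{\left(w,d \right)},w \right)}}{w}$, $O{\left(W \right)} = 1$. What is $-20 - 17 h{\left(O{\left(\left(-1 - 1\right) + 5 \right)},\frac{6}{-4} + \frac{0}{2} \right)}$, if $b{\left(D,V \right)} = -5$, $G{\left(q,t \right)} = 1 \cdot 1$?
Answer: $- \frac{128}{3} \approx -42.667$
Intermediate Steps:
$G{\left(q,t \right)} = 1$
$h{\left(d,w \right)} = -2 - \frac{5}{w}$
$-20 - 17 h{\left(O{\left(\left(-1 - 1\right) + 5 \right)},\frac{6}{-4} + \frac{0}{2} \right)} = -20 - 17 \left(-2 - \frac{5}{\frac{6}{-4} + \frac{0}{2}}\right) = -20 - 17 \left(-2 - \frac{5}{6 \left(- \frac{1}{4}\right) + 0 \cdot \frac{1}{2}}\right) = -20 - 17 \left(-2 - \frac{5}{- \frac{3}{2} + 0}\right) = -20 - 17 \left(-2 - \frac{5}{- \frac{3}{2}}\right) = -20 - 17 \left(-2 - - \frac{10}{3}\right) = -20 - 17 \left(-2 + \frac{10}{3}\right) = -20 - \frac{68}{3} = - \frac{128}{3}$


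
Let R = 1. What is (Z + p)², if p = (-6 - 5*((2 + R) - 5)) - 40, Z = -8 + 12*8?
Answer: 2704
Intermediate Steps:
Z = 88 (Z = -8 + 96 = 88)
p = -36 (p = (-6 - 5*((2 + 1) - 5)) - 40 = (-6 - 5*(3 - 5)) - 40 = (-6 - 5*(-2)) - 40 = (-6 + 10) - 40 = 4 - 40 = -36)
(Z + p)² = (88 - 36)² = 52² = 2704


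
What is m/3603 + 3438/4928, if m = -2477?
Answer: 90229/8877792 ≈ 0.010163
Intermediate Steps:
m/3603 + 3438/4928 = -2477/3603 + 3438/4928 = -2477*1/3603 + 3438*(1/4928) = -2477/3603 + 1719/2464 = 90229/8877792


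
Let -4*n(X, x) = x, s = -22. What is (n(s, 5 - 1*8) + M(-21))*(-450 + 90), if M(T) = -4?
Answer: 1170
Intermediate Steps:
n(X, x) = -x/4
(n(s, 5 - 1*8) + M(-21))*(-450 + 90) = (-(5 - 1*8)/4 - 4)*(-450 + 90) = (-(5 - 8)/4 - 4)*(-360) = (-¼*(-3) - 4)*(-360) = (¾ - 4)*(-360) = -13/4*(-360) = 1170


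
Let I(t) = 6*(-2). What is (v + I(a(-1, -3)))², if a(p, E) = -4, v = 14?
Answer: 4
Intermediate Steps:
I(t) = -12
(v + I(a(-1, -3)))² = (14 - 12)² = 2² = 4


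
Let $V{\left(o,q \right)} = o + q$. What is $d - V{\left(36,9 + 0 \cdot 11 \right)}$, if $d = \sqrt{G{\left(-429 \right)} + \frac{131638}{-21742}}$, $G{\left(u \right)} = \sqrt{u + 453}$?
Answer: $-45 + \frac{i \sqrt{715518349 - 236357282 \sqrt{6}}}{10871} \approx -45.0 + 1.075 i$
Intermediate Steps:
$G{\left(u \right)} = \sqrt{453 + u}$
$d = \sqrt{- \frac{65819}{10871} + 2 \sqrt{6}}$ ($d = \sqrt{\sqrt{453 - 429} + \frac{131638}{-21742}} = \sqrt{\sqrt{24} + 131638 \left(- \frac{1}{21742}\right)} = \sqrt{2 \sqrt{6} - \frac{65819}{10871}} = \sqrt{- \frac{65819}{10871} + 2 \sqrt{6}} \approx 1.075 i$)
$d - V{\left(36,9 + 0 \cdot 11 \right)} = \frac{\sqrt{-715518349 + 236357282 \sqrt{6}}}{10871} - \left(36 + \left(9 + 0 \cdot 11\right)\right) = \frac{\sqrt{-715518349 + 236357282 \sqrt{6}}}{10871} - \left(36 + \left(9 + 0\right)\right) = \frac{\sqrt{-715518349 + 236357282 \sqrt{6}}}{10871} - \left(36 + 9\right) = \frac{\sqrt{-715518349 + 236357282 \sqrt{6}}}{10871} - 45 = -45 + \frac{\sqrt{-715518349 + 236357282 \sqrt{6}}}{10871}$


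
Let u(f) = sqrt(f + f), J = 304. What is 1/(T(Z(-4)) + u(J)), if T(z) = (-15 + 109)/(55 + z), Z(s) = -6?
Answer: -2303/725486 + 2401*sqrt(38)/362743 ≈ 0.037628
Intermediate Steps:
T(z) = 94/(55 + z)
u(f) = sqrt(2)*sqrt(f) (u(f) = sqrt(2*f) = sqrt(2)*sqrt(f))
1/(T(Z(-4)) + u(J)) = 1/(94/(55 - 6) + sqrt(2)*sqrt(304)) = 1/(94/49 + sqrt(2)*(4*sqrt(19))) = 1/(94*(1/49) + 4*sqrt(38)) = 1/(94/49 + 4*sqrt(38))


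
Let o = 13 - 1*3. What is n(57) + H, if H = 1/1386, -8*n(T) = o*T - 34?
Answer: -92861/1386 ≈ -66.999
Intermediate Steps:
o = 10 (o = 13 - 3 = 10)
n(T) = 17/4 - 5*T/4 (n(T) = -(10*T - 34)/8 = -(-34 + 10*T)/8 = 17/4 - 5*T/4)
H = 1/1386 ≈ 0.00072150
n(57) + H = (17/4 - 5/4*57) + 1/1386 = (17/4 - 285/4) + 1/1386 = -67 + 1/1386 = -92861/1386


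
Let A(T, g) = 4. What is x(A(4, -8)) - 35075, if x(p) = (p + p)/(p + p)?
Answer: -35074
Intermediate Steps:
x(p) = 1 (x(p) = (2*p)/((2*p)) = (2*p)*(1/(2*p)) = 1)
x(A(4, -8)) - 35075 = 1 - 35075 = -35074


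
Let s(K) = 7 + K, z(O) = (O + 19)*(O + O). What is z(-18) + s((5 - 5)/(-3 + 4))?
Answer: -29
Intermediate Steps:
z(O) = 2*O*(19 + O) (z(O) = (19 + O)*(2*O) = 2*O*(19 + O))
z(-18) + s((5 - 5)/(-3 + 4)) = 2*(-18)*(19 - 18) + (7 + (5 - 5)/(-3 + 4)) = 2*(-18)*1 + (7 + 0/1) = -36 + (7 + 0*1) = -36 + (7 + 0) = -36 + 7 = -29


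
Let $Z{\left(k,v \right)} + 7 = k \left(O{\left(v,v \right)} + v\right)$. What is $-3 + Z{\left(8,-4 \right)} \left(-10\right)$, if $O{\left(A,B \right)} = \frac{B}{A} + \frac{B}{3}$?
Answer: $\frac{1241}{3} \approx 413.67$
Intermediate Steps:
$O{\left(A,B \right)} = \frac{B}{3} + \frac{B}{A}$ ($O{\left(A,B \right)} = \frac{B}{A} + B \frac{1}{3} = \frac{B}{A} + \frac{B}{3} = \frac{B}{3} + \frac{B}{A}$)
$Z{\left(k,v \right)} = -7 + k \left(1 + \frac{4 v}{3}\right)$ ($Z{\left(k,v \right)} = -7 + k \left(\left(\frac{v}{3} + \frac{v}{v}\right) + v\right) = -7 + k \left(\left(\frac{v}{3} + 1\right) + v\right) = -7 + k \left(\left(1 + \frac{v}{3}\right) + v\right) = -7 + k \left(1 + \frac{4 v}{3}\right)$)
$-3 + Z{\left(8,-4 \right)} \left(-10\right) = -3 + \left(-7 + 8 + \frac{4}{3} \cdot 8 \left(-4\right)\right) \left(-10\right) = -3 + \left(-7 + 8 - \frac{128}{3}\right) \left(-10\right) = -3 - - \frac{1250}{3} = -3 + \frac{1250}{3} = \frac{1241}{3}$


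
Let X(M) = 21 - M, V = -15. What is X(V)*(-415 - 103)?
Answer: -18648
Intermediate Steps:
X(V)*(-415 - 103) = (21 - 1*(-15))*(-415 - 103) = (21 + 15)*(-518) = 36*(-518) = -18648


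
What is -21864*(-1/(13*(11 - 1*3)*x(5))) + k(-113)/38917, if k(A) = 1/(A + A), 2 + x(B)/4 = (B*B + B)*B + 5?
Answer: 4006231405/11662490892 ≈ 0.34351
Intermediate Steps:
x(B) = 12 + 4*B*(B + B²) (x(B) = -8 + 4*((B*B + B)*B + 5) = -8 + 4*((B² + B)*B + 5) = -8 + 4*((B + B²)*B + 5) = -8 + 4*(B*(B + B²) + 5) = -8 + 4*(5 + B*(B + B²)) = -8 + (20 + 4*B*(B + B²)) = 12 + 4*B*(B + B²))
k(A) = 1/(2*A)
-21864*(-1/(13*(11 - 1*3)*x(5))) + k(-113)/38917 = -21864*(-1/(13*(11 - 1*3)*(12 + 4*5² + 4*5³))) + ((½)/(-113))/38917 = -21864*(-1/(13*(11 - 3)*(12 + 4*25 + 4*125))) + ((½)*(-1/113))*(1/38917) = -21864*(-1/(104*(12 + 100 + 500))) - 1/226*1/38917 = -21864/((612*8)*(-13)) - 1/8795242 = -21864/(4896*(-13)) - 1/8795242 = -21864/(-63648) - 1/8795242 = -21864*(-1/63648) - 1/8795242 = 911/2652 - 1/8795242 = 4006231405/11662490892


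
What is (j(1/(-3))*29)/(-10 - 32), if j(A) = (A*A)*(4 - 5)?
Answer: 29/378 ≈ 0.076720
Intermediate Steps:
j(A) = -A**2 (j(A) = A**2*(-1) = -A**2)
(j(1/(-3))*29)/(-10 - 32) = (-(1/(-3))**2*29)/(-10 - 32) = (-(-1/3)**2*29)/(-42) = (-1*1/9*29)*(-1/42) = -1/9*29*(-1/42) = -29/9*(-1/42) = 29/378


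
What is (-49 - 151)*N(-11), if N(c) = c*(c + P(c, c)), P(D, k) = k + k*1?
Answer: -72600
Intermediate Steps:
P(D, k) = 2*k (P(D, k) = k + k = 2*k)
N(c) = 3*c**2 (N(c) = c*(c + 2*c) = c*(3*c) = 3*c**2)
(-49 - 151)*N(-11) = (-49 - 151)*(3*(-11)**2) = -600*121 = -200*363 = -72600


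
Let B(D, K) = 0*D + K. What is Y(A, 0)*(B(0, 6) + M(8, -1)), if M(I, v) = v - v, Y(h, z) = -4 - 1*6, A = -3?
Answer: -60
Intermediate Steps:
B(D, K) = K (B(D, K) = 0 + K = K)
Y(h, z) = -10 (Y(h, z) = -4 - 6 = -10)
M(I, v) = 0
Y(A, 0)*(B(0, 6) + M(8, -1)) = -10*(6 + 0) = -10*6 = -60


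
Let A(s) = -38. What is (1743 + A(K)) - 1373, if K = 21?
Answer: 332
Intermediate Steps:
(1743 + A(K)) - 1373 = (1743 - 38) - 1373 = 1705 - 1373 = 332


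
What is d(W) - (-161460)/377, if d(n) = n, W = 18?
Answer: 12942/29 ≈ 446.28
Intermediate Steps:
d(W) - (-161460)/377 = 18 - (-161460)/377 = 18 - 345*(-36/29) = 18 + 12420/29 = 12942/29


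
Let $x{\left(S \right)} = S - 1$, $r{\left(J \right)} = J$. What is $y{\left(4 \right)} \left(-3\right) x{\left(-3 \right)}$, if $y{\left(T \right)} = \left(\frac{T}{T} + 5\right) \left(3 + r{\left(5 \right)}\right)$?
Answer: $576$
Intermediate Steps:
$y{\left(T \right)} = 48$ ($y{\left(T \right)} = \left(\frac{T}{T} + 5\right) \left(3 + 5\right) = \left(1 + 5\right) 8 = 6 \cdot 8 = 48$)
$x{\left(S \right)} = -1 + S$
$y{\left(4 \right)} \left(-3\right) x{\left(-3 \right)} = 48 \left(-3\right) \left(-1 - 3\right) = \left(-144\right) \left(-4\right) = 576$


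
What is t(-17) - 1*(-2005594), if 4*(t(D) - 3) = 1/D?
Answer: 136380595/68 ≈ 2.0056e+6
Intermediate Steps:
t(D) = 3 + 1/(4*D)
t(-17) - 1*(-2005594) = (3 + (1/4)/(-17)) - 1*(-2005594) = (3 + (1/4)*(-1/17)) + 2005594 = (3 - 1/68) + 2005594 = 203/68 + 2005594 = 136380595/68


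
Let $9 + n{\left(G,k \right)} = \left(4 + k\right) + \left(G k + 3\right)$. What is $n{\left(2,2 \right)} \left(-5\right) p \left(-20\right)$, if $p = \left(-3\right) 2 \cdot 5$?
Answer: $-12000$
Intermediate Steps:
$p = -30$ ($p = \left(-6\right) 5 = -30$)
$n{\left(G,k \right)} = -2 + k + G k$ ($n{\left(G,k \right)} = -9 + \left(\left(4 + k\right) + \left(G k + 3\right)\right) = -9 + \left(\left(4 + k\right) + \left(3 + G k\right)\right) = -9 + \left(7 + k + G k\right) = -2 + k + G k$)
$n{\left(2,2 \right)} \left(-5\right) p \left(-20\right) = \left(-2 + 2 + 2 \cdot 2\right) \left(-5\right) \left(-30\right) \left(-20\right) = \left(-2 + 2 + 4\right) \left(-5\right) \left(-30\right) \left(-20\right) = 4 \left(-5\right) \left(-30\right) \left(-20\right) = \left(-20\right) \left(-30\right) \left(-20\right) = 600 \left(-20\right) = -12000$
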